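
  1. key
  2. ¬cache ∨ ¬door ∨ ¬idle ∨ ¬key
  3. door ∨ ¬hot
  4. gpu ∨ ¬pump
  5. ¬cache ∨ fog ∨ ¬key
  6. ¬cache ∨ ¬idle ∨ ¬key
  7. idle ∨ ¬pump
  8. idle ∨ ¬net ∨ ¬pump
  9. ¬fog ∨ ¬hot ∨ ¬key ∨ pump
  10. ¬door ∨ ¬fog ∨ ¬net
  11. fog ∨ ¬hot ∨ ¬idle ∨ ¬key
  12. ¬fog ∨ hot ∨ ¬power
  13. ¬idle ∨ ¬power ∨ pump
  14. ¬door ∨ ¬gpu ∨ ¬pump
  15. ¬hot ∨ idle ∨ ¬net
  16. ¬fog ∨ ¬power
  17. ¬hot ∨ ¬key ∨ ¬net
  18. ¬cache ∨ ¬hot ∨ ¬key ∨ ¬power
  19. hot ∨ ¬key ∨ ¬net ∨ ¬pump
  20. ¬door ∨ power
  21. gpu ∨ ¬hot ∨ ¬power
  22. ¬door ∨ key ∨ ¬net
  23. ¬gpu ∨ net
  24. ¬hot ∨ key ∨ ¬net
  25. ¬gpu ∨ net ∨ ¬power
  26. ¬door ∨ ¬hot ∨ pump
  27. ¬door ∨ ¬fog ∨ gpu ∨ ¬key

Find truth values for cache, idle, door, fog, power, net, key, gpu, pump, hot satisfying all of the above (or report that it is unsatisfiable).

Unit clause (key) forces key = True.
Set cache = False.
Set idle = True.
Set door = False.
  then (door ∨ ¬hot) forces hot = False.
Set fog = False.
Try power = True:
  (¬idle ∨ ¬power ∨ pump) forces pump = True.
  (gpu ∨ ¬pump) forces gpu = True.
  (hot ∨ ¬key ∨ ¬net ∨ ¬pump) forces net = False.
  clause (¬gpu ∨ net) is falsified — backtrack.
So power = False.
Set net = True.
  then (hot ∨ ¬key ∨ ¬net ∨ ¬pump) forces pump = False.
Set gpu = False.
All clauses satisfied.

cache = False, idle = True, door = False, fog = False, power = False, net = True, key = True, gpu = False, pump = False, hot = False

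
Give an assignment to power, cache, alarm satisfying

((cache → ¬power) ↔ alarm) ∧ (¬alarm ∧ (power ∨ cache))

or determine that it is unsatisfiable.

power=T; cache=T; alarm=F

  (cache → ¬power) ↔ alarm = True
    cache → ¬power = False
      ¬power = False
  ¬alarm ∧ (power ∨ cache) = True
    ¬alarm = True
    power ∨ cache = True
Both conjuncts True, so the formula holds.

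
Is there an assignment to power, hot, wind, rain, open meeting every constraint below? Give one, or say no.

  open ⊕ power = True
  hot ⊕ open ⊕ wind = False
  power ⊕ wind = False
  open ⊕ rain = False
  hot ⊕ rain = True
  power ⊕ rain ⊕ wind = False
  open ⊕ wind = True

power=T; hot=T; wind=T; rain=F; open=F

open ⊕ power = F ⊕ T = True ✓
hot ⊕ open ⊕ wind = T ⊕ F ⊕ T = False ✓
power ⊕ wind = T ⊕ T = False ✓
open ⊕ rain = F ⊕ F = False ✓
hot ⊕ rain = T ⊕ F = True ✓
power ⊕ rain ⊕ wind = T ⊕ F ⊕ T = False ✓
open ⊕ wind = F ⊕ T = True ✓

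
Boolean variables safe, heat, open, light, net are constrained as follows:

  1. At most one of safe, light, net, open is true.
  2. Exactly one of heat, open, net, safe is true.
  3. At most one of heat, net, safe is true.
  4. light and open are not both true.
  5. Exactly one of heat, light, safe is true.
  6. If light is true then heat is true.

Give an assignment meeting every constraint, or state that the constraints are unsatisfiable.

safe=F, heat=T, open=F, light=F, net=F

  (1) {safe, light, net, open}: 0 true — at most one ✓
  (2) {heat, open, net, safe}: 1 true — exactly one ✓
  (3) {heat, net, safe}: 1 true — at most one ✓
  (4) light=F, open=F — not both ✓
  (5) {heat, light, safe}: 1 true — exactly one ✓
  (6) light=F ⇒ heat: vacuous ✓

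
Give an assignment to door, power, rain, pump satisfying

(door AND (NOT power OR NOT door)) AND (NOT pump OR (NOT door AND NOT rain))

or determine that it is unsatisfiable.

door = True, power = False, rain = False, pump = False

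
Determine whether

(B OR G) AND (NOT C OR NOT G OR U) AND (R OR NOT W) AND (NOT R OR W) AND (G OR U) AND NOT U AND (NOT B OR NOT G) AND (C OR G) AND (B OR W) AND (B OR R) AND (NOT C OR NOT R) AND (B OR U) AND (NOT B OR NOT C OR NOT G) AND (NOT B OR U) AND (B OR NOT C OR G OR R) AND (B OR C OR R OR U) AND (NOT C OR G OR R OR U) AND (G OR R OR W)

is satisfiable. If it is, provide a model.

Unsatisfiable — no assignment works.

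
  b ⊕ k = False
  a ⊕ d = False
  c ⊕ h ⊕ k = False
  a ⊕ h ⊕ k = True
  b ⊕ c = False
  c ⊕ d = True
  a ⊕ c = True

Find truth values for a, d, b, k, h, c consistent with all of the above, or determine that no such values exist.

a=F, d=F, b=T, k=T, h=F, c=T

b ⊕ k = T ⊕ T = False ✓
a ⊕ d = F ⊕ F = False ✓
c ⊕ h ⊕ k = T ⊕ F ⊕ T = False ✓
a ⊕ h ⊕ k = F ⊕ F ⊕ T = True ✓
b ⊕ c = T ⊕ T = False ✓
c ⊕ d = T ⊕ F = True ✓
a ⊕ c = F ⊕ T = True ✓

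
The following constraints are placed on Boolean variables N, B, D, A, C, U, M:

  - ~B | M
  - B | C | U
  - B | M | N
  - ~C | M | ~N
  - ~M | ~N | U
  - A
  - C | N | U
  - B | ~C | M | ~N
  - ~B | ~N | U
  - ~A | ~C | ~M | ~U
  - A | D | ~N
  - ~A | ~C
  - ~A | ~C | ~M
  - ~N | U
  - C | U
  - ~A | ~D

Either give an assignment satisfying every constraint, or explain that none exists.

N = True, B = False, D = False, A = True, C = False, U = True, M = True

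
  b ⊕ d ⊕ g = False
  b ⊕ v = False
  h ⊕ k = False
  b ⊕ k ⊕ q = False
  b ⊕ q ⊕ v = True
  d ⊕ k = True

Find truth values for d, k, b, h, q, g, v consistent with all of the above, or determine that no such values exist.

d=T, k=F, b=T, h=F, q=T, g=F, v=T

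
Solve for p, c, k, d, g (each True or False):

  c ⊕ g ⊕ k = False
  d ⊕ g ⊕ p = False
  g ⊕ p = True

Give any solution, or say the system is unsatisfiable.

p: True; c: True; k: True; d: True; g: False

c ⊕ g ⊕ k = T ⊕ F ⊕ T = False ✓
d ⊕ g ⊕ p = T ⊕ F ⊕ T = False ✓
g ⊕ p = F ⊕ T = True ✓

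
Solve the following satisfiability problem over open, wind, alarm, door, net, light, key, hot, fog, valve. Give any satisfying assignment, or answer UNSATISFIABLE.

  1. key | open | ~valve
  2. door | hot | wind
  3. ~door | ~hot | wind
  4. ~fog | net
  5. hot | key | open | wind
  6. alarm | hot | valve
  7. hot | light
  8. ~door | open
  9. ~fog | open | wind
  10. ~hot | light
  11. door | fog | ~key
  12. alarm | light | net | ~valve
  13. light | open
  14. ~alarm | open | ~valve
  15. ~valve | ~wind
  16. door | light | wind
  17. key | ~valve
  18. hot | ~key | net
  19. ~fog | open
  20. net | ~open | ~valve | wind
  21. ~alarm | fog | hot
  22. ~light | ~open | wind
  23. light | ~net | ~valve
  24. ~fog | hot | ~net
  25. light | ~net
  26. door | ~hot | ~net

open = True, wind = True, alarm = True, door = True, net = True, light = True, key = True, hot = True, fog = False, valve = False

Set open = True.
Set wind = True.
  then (~valve | ~wind) forces valve = False.
Set alarm = True.
Set door = True.
Set net = True.
  then (light | ~net) forces light = True.
Set key = True.
Set hot = True.
Set fog = False.
All clauses satisfied.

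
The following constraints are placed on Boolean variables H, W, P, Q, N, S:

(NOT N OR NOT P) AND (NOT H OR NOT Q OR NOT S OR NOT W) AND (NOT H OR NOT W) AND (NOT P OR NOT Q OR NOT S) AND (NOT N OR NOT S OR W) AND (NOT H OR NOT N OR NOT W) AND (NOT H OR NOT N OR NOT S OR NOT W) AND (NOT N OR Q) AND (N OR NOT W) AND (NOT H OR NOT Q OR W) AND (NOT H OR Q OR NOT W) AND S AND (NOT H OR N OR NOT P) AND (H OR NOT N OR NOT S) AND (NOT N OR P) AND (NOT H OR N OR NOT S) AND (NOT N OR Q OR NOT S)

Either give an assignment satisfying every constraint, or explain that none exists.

Unit clause (S) forces S = True.
Try H = True:
  (NOT H OR NOT W) forces W = False.
  (NOT N OR NOT S OR W) forces N = False.
  clause (NOT H OR N OR NOT S) is falsified — backtrack.
So H = False.
  then (H OR NOT N OR NOT S) forces N = False.
  then (N OR NOT W) forces W = False.
Set P = False.
Set Q = False.
All clauses satisfied.

H = False, W = False, P = False, Q = False, N = False, S = True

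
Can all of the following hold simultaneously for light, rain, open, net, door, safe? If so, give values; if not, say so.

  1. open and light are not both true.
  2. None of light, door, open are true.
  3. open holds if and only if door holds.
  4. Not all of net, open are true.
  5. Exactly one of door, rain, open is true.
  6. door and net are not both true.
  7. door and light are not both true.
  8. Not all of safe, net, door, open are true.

light=F; rain=T; open=F; net=F; door=F; safe=T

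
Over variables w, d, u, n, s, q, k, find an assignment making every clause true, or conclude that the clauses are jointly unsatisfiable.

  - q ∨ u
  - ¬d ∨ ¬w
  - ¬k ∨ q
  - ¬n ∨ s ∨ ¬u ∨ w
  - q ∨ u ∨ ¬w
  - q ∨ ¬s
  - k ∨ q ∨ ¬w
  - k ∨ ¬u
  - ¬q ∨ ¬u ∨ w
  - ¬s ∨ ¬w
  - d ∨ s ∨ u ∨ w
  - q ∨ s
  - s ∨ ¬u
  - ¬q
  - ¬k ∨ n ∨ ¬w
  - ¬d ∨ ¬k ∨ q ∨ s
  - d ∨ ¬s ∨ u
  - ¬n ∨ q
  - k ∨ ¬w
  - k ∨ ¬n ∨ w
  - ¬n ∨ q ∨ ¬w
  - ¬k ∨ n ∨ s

UNSATISFIABLE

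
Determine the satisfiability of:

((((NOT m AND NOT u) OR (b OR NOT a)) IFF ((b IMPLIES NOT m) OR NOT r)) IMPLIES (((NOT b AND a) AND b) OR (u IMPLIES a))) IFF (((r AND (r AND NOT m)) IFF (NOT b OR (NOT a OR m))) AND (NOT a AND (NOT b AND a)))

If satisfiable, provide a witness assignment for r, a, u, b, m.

r = False, a = False, u = True, b = True, m = True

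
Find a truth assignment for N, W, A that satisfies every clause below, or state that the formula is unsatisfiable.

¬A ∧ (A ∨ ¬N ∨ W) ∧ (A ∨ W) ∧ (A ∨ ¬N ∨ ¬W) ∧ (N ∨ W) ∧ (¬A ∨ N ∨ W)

N=F, W=T, A=F

Unit clause (¬A) forces A = False.
In (A ∨ W) only W is left, so W = True.
In (A ∨ ¬N ∨ ¬W) only ¬N is left, so N = False.
All clauses satisfied.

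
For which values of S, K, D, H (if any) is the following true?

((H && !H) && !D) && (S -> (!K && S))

Unsatisfiable — no assignment works.

Case H = True: the conjunct !H is False.
Case H = False: the conjunct H is False.
Both cases fail — unsatisfiable.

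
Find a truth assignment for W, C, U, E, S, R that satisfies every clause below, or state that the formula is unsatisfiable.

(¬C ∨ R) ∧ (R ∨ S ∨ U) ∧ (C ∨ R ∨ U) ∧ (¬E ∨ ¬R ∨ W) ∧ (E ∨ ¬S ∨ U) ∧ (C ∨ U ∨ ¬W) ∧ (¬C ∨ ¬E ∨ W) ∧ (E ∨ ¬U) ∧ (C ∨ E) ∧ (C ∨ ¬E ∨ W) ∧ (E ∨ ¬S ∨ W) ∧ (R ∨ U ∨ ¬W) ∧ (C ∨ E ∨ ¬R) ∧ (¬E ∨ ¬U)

Set W = False.
Try C = False:
  (C ∨ E) forces E = True.
  clause (C ∨ ¬E ∨ W) is falsified — backtrack.
So C = True.
  then (¬C ∨ R) forces R = True.
  then (¬E ∨ ¬R ∨ W) forces E = False.
  then (E ∨ ¬U) forces U = False.
  then (E ∨ ¬S ∨ W) forces S = False.
All clauses satisfied.

W: False; C: True; U: False; E: False; S: False; R: True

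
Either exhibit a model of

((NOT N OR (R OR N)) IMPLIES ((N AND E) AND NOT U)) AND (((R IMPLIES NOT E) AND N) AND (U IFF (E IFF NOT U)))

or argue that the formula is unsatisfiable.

Case N = True: the formula simplifies to (E AND NOT U) AND ((R IMPLIES NOT E) AND (U IFF (E IFF NOT U))).
  U = True: the conjunct NOT U is False.
  U = False: simplifies to E AND ((R IMPLIES NOT E) AND NOT E).
    E = True: the conjunct NOT E is False.
    E = False: the conjunct E is False.
Case N = False: the conjunct (NOT N OR (R OR N)) IMPLIES ((N AND E) AND NOT U) becomes (True OR R) IMPLIES (False AND NOT U) = False.
Both cases fail — unsatisfiable.

No satisfying assignment exists.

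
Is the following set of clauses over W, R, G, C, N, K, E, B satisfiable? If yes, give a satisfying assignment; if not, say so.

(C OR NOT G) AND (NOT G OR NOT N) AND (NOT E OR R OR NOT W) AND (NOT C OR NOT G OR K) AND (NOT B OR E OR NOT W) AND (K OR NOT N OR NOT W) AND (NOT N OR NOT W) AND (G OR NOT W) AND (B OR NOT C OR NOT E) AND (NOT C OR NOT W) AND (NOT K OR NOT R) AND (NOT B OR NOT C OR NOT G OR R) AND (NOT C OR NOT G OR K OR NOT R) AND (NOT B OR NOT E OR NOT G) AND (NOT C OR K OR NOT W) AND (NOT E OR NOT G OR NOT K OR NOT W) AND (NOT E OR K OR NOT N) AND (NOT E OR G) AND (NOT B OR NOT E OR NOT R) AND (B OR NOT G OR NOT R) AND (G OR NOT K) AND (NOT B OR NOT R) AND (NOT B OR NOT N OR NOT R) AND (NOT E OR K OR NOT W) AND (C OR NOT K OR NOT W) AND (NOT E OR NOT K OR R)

Try W = True:
  (NOT N OR NOT W) forces N = False.
  (G OR NOT W) forces G = True.
  (C OR NOT G) forces C = True.
  clause (NOT C OR NOT W) is falsified — backtrack.
So W = False.
Set R = False.
Set G = False.
  then (NOT E OR G) forces E = False.
  then (G OR NOT K) forces K = False.
Set C = True.
Set N = True.
Set B = True.
All clauses satisfied.

W: False, R: False, G: False, C: True, N: True, K: False, E: False, B: True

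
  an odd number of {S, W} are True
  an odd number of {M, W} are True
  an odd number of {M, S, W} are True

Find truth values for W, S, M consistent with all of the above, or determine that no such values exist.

W = True, S = False, M = False

{S, W}: 1 true → odd ✓
{M, W}: 1 true → odd ✓
{M, S, W}: 1 true → odd ✓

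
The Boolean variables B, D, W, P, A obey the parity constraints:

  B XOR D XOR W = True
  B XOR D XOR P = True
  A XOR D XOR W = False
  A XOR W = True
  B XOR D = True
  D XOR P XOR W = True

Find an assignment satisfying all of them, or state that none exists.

B = False, D = True, W = False, P = False, A = True

B XOR D XOR W = F XOR T XOR F = True ✓
B XOR D XOR P = F XOR T XOR F = True ✓
A XOR D XOR W = T XOR T XOR F = False ✓
A XOR W = T XOR F = True ✓
B XOR D = F XOR T = True ✓
D XOR P XOR W = T XOR F XOR F = True ✓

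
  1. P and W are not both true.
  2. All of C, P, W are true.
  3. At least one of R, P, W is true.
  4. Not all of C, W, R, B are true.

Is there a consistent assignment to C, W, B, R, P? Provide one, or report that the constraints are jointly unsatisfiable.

UNSATISFIABLE

Case W = True:
  (1) with W=T forces P = False.
  Constraint (2) is violated (P=F) — contradiction.
Case W = False:
  Constraint (2) is violated (W=F) — contradiction.
Both cases fail — unsatisfiable.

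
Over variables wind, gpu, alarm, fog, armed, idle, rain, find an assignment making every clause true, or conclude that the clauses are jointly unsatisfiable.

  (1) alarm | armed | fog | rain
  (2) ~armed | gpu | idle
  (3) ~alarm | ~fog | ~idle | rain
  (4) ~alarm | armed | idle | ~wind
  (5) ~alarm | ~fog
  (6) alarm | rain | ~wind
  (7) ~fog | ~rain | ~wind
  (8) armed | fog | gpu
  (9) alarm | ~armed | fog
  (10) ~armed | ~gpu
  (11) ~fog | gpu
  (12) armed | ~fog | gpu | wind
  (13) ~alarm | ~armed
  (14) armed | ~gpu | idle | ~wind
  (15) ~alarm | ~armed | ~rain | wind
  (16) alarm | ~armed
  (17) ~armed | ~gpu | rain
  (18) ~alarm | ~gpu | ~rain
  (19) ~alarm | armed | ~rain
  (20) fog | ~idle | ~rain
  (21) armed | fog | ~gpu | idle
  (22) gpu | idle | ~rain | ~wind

wind = True; gpu = True; alarm = True; fog = False; armed = False; idle = True; rain = False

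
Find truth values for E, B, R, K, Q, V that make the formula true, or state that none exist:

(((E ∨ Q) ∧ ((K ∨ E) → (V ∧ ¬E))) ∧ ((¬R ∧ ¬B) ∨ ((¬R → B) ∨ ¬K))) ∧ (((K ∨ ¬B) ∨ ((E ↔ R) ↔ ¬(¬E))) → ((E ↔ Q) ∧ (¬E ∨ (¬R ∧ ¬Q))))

E = False, B = True, R = False, K = False, Q = True, V = False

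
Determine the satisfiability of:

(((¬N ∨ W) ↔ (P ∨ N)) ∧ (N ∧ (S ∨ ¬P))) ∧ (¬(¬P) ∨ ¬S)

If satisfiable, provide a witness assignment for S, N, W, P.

S: True; N: True; W: True; P: True

  ((¬N ∨ W) ↔ (P ∨ N)) ∧ (N ∧ (S ∨ ¬P)) = True
    (¬N ∨ W) ↔ (P ∨ N) = True
      ¬N ∨ W = True
        ¬N = False
      P ∨ N = True
    N ∧ (S ∨ ¬P) = True
      S ∨ ¬P = True
        ¬P = False
  ¬(¬P) ∨ ¬S = True
    ¬(¬P) = True
      ¬P = False
    ¬S = False
Both conjuncts True, so the formula holds.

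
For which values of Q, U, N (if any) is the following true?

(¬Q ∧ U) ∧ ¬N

Q = False, U = True, N = False

  ¬Q ∧ U = True
    ¬Q = True
  ¬N = True
Both conjuncts True, so the formula holds.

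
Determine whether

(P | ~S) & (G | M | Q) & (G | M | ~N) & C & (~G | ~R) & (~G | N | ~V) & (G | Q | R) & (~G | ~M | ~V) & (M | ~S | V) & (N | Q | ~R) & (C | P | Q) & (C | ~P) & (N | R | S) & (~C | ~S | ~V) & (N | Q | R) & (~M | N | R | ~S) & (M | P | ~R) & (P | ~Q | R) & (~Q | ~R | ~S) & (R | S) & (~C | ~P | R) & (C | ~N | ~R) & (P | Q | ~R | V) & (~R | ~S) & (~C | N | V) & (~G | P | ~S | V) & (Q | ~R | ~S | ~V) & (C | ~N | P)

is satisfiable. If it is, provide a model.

P: False, R: True, M: True, S: False, V: True, Q: False, N: True, G: False, C: True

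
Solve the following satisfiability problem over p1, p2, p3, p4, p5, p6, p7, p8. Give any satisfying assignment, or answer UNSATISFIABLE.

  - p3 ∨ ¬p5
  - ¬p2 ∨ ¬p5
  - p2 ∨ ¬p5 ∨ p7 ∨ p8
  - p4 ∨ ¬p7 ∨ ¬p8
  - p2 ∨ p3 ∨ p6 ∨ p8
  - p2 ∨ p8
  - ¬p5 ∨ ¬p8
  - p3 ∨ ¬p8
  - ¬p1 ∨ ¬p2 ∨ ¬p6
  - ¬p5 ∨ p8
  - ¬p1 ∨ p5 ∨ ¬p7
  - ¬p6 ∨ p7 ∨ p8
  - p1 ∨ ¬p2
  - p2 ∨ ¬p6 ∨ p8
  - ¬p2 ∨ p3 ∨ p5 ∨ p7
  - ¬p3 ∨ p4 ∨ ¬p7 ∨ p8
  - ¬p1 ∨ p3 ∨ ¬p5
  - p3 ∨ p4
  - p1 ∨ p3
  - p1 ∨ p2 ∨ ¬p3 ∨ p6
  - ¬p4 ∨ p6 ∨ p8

Set p1 = False.
  then (p1 ∨ ¬p2) forces p2 = False.
  then (p1 ∨ p3) forces p3 = True.
  then (p1 ∨ p2 ∨ ¬p3 ∨ p6) forces p6 = True.
  then (p2 ∨ p8) forces p8 = True.
  then (¬p5 ∨ ¬p8) forces p5 = False.
Set p4 = False.
  then (p4 ∨ ¬p7 ∨ ¬p8) forces p7 = False.
All clauses satisfied.

p1=F, p2=F, p3=T, p4=F, p5=F, p6=T, p7=F, p8=T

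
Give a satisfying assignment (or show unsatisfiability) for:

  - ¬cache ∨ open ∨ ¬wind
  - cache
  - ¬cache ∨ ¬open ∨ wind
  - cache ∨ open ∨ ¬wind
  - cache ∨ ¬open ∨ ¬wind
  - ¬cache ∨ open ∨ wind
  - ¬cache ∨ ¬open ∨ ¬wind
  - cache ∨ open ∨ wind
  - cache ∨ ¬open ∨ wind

UNSATISFIABLE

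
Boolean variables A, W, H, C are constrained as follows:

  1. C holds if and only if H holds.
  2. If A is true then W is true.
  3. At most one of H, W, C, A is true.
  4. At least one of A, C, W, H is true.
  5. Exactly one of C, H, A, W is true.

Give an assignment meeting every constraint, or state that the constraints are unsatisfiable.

A: False, W: True, H: False, C: False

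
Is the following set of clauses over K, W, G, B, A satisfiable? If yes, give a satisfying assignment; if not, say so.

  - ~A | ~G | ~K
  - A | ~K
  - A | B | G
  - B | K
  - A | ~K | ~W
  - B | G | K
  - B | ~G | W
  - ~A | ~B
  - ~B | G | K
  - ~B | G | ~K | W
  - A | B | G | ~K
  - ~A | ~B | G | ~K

K = False, W = False, G = True, B = True, A = False

Set K = False.
  then (B | K) forces B = True.
  then (~A | ~B) forces A = False.
  then (~B | G | K) forces G = True.
Set W = False.
All clauses satisfied.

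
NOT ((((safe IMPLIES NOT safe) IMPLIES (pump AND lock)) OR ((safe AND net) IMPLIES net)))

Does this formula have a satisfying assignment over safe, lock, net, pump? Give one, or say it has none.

The formula is unsatisfiable.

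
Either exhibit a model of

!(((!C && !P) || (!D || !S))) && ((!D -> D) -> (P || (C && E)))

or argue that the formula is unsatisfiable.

D = True; S = True; C = False; P = True; E = False

  !(((!C && !P) || (!D || !S))) = True
    (!C && !P) || (!D || !S) = False
      !C && !P = False
        !C = True
        !P = False
      !D || !S = False
        !D = False
        !S = False
  (!D -> D) -> (P || (C && E)) = True
    !D -> D = True
      !D = False
    P || (C && E) = True
      C && E = False
Both conjuncts True, so the formula holds.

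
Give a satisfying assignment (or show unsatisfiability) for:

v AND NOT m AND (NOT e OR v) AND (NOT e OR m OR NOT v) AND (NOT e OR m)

m: False; v: True; e: False

Unit clause (v) forces v = True.
Unit clause (NOT m) forces m = False.
In (NOT e OR m OR NOT v) only NOT e is left, so e = False.
Check each clause:
  (v): v holds.
  (NOT m): NOT m holds.
  (NOT e OR v): NOT e holds.
  (NOT e OR m OR NOT v): NOT e holds.
  (NOT e OR m): NOT e holds.
All clauses satisfied.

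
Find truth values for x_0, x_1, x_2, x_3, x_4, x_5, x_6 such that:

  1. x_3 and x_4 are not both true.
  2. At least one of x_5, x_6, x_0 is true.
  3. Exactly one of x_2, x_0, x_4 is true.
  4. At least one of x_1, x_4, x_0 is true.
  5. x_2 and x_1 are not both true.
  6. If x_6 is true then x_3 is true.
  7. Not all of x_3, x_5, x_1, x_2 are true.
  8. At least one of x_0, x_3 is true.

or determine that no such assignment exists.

x_0: True, x_1: True, x_2: False, x_3: True, x_4: False, x_5: True, x_6: True

  (1) x_3=T, x_4=F — not both ✓
  (2) {x_5, x_6, x_0}: 3 true — at least one ✓
  (3) {x_2, x_0, x_4}: 1 true — exactly one ✓
  (4) {x_1, x_4, x_0}: 2 true — at least one ✓
  (5) x_2=F, x_1=T — not both ✓
  (6) x_6=T ⇒ x_3: T ✓
  (7) {x_3, x_5, x_1, x_2}: 3/4 true — not all ✓
  (8) {x_0, x_3}: 2 true — at least one ✓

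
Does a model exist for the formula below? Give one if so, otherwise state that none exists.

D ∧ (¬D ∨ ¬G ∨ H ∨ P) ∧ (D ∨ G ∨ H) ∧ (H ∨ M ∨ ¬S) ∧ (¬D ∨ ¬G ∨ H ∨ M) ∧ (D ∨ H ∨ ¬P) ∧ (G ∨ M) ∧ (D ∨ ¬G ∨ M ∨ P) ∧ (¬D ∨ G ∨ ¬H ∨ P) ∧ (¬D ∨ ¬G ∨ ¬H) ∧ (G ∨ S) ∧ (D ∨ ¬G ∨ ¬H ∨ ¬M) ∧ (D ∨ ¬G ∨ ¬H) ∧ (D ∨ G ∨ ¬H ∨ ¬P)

Unit clause (D) forces D = True.
Try M = False:
  (G ∨ M) forces G = True.
  (¬D ∨ ¬G ∨ H ∨ M) forces H = True.
  clause (¬D ∨ ¬G ∨ ¬H) is falsified — backtrack.
So M = True.
Set G = False.
  then (G ∨ S) forces S = True.
Set H = True.
  then (¬D ∨ G ∨ ¬H ∨ P) forces P = True.
All clauses satisfied.

D = True; M = True; G = False; S = True; H = True; P = True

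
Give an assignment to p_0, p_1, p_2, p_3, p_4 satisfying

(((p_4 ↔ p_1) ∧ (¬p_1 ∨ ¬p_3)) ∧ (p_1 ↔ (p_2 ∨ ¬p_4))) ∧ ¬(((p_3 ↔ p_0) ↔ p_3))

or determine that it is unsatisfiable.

p_0 = False; p_1 = True; p_2 = True; p_3 = False; p_4 = True

  ((p_4 ↔ p_1) ∧ (¬p_1 ∨ ¬p_3)) ∧ (p_1 ↔ (p_2 ∨ ¬p_4)) = True
    (p_4 ↔ p_1) ∧ (¬p_1 ∨ ¬p_3) = True
      p_4 ↔ p_1 = True
      ¬p_1 ∨ ¬p_3 = True
        ¬p_1 = False
        ¬p_3 = True
    p_1 ↔ (p_2 ∨ ¬p_4) = True
      p_2 ∨ ¬p_4 = True
        ¬p_4 = False
  ¬(((p_3 ↔ p_0) ↔ p_3)) = True
    (p_3 ↔ p_0) ↔ p_3 = False
      p_3 ↔ p_0 = True
Both conjuncts True, so the formula holds.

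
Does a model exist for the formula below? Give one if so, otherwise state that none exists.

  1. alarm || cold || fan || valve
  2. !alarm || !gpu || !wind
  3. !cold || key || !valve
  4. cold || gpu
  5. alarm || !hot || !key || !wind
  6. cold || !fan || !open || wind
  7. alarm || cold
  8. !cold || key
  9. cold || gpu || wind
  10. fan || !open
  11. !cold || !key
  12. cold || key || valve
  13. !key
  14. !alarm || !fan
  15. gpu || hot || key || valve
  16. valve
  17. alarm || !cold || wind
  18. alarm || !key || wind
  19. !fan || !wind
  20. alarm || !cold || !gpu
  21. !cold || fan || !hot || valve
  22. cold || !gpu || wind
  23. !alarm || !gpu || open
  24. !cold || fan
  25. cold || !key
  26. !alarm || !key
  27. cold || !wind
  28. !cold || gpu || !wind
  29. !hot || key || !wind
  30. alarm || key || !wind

The formula is unsatisfiable.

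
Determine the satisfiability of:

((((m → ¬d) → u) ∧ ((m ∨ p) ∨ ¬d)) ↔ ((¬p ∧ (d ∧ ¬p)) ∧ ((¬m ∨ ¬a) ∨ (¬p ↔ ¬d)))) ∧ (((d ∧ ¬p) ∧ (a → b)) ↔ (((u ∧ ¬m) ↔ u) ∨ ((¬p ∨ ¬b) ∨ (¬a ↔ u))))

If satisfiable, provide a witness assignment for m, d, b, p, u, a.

m: True; d: True; b: False; p: False; u: False; a: False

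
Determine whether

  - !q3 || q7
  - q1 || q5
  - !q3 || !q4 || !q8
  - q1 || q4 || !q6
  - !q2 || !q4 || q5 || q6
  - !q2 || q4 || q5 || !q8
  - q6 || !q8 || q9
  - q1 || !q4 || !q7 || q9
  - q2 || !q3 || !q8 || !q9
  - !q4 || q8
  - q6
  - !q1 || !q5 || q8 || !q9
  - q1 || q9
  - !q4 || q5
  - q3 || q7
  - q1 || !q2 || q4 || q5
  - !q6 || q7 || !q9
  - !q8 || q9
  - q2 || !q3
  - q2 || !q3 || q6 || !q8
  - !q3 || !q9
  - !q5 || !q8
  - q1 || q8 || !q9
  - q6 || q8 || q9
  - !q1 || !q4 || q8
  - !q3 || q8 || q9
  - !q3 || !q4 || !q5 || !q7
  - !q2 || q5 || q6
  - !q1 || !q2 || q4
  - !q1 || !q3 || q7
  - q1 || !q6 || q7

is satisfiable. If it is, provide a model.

Unit clause (q6) forces q6 = True.
Try q1 = False:
  (q1 || q5) forces q5 = True.
  (q1 || q4 || !q6) forces q4 = True.
  (!q4 || q8) forces q8 = True.
  clause (!q5 || !q8) is falsified — backtrack.
So q1 = True.
Try q2 = True:
  (!q1 || !q2 || q4) forces q4 = True.
  (!q4 || q8) forces q8 = True.
  (!q3 || !q4 || !q8) forces q3 = False.
  (!q4 || q5) forces q5 = True.
  clause (!q5 || !q8) is falsified — backtrack.
So q2 = False.
  then (q2 || !q3) forces q3 = False.
  then (q3 || q7) forces q7 = True.
Set q4 = False.
Set q5 = True.
  then (!q5 || !q8) forces q8 = False.
  then (!q1 || !q5 || q8 || !q9) forces q9 = False.
All clauses satisfied.

q1: True, q2: False, q3: False, q4: False, q5: True, q6: True, q7: True, q8: False, q9: False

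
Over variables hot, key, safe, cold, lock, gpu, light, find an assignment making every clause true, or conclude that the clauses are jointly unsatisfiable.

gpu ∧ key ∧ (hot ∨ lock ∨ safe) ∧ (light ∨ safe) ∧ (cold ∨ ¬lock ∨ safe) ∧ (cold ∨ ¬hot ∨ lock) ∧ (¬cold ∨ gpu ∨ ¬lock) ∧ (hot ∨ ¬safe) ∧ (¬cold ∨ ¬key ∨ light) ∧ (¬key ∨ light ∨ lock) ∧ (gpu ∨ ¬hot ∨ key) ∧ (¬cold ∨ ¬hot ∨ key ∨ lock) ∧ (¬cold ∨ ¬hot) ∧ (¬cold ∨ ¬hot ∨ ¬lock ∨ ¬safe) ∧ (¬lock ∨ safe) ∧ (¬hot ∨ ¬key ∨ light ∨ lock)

Unit clause (gpu) forces gpu = True.
Unit clause (key) forces key = True.
Set hot = True.
  then (¬cold ∨ ¬hot) forces cold = False.
  then (cold ∨ ¬hot ∨ lock) forces lock = True.
  then (¬lock ∨ safe) forces safe = True.
Set light = True.
All clauses satisfied.

hot = True, key = True, safe = True, cold = False, lock = True, gpu = True, light = True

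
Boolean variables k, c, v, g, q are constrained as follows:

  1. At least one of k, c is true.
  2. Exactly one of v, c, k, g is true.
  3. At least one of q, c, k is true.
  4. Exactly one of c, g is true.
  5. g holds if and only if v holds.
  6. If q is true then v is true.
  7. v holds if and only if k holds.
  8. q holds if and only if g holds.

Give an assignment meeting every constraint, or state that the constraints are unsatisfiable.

k = False, c = True, v = False, g = False, q = False

  (1) {k, c}: 1 true — at least one ✓
  (2) {v, c, k, g}: 1 true — exactly one ✓
  (3) {q, c, k}: 1 true — at least one ✓
  (4) {c, g}: 1 true — exactly one ✓
  (5) g=F, v=F — same ✓
  (6) q=F ⇒ v: vacuous ✓
  (7) v=F, k=F — same ✓
  (8) q=F, g=F — same ✓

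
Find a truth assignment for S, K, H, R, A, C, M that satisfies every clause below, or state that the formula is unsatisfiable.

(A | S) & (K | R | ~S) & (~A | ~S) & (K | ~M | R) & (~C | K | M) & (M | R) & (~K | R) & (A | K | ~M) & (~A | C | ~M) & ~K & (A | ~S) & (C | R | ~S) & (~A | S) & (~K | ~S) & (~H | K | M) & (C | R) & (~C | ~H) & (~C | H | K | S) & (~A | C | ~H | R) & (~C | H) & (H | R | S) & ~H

UNSATISFIABLE

Case S = True:
  (~A | ~S) forces A = False.
  Clause (A | ~S) is falsified — contradiction.
Case S = False:
  (A | S) forces A = True.
  Clause (~A | S) is falsified — contradiction.
Both cases fail, so the formula is unsatisfiable.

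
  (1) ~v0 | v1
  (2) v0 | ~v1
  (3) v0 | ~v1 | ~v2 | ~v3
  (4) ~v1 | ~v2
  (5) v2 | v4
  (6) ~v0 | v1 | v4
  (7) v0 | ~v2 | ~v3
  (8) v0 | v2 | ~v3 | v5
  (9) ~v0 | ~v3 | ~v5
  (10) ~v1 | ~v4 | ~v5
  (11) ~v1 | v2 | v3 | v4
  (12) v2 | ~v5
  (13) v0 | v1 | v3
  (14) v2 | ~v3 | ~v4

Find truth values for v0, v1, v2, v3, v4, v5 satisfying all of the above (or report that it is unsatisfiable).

v0 = True, v1 = True, v2 = False, v3 = False, v4 = True, v5 = False

Set v0 = True.
  then (~v0 | v1) forces v1 = True.
  then (~v1 | ~v2) forces v2 = False.
  then (v2 | v4) forces v4 = True.
  then (~v1 | ~v4 | ~v5) forces v5 = False.
  then (v2 | ~v3 | ~v4) forces v3 = False.
All clauses satisfied.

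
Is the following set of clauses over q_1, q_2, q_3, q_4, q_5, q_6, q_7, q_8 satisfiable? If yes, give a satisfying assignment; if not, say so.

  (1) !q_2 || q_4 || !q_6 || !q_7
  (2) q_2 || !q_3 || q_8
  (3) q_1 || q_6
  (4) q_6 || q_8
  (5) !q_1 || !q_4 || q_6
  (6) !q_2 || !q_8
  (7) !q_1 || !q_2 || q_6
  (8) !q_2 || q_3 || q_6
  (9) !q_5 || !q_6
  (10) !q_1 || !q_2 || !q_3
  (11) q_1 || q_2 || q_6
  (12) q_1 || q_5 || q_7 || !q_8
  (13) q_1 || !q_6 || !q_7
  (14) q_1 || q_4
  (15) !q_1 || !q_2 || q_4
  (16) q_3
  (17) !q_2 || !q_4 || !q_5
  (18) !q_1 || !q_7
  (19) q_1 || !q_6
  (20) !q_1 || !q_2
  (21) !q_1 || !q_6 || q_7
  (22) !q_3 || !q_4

q_1 = True; q_2 = False; q_3 = True; q_4 = False; q_5 = True; q_6 = False; q_7 = False; q_8 = True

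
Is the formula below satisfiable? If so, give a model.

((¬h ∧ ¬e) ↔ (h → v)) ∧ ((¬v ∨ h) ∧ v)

Case v = True: the formula simplifies to (¬h ∧ ¬e) ∧ h.
  h = True: the conjunct ¬h is False.
  h = False: the conjunct h is False.
Case v = False: the conjunct v is False.
Both cases fail — unsatisfiable.

No satisfying assignment exists.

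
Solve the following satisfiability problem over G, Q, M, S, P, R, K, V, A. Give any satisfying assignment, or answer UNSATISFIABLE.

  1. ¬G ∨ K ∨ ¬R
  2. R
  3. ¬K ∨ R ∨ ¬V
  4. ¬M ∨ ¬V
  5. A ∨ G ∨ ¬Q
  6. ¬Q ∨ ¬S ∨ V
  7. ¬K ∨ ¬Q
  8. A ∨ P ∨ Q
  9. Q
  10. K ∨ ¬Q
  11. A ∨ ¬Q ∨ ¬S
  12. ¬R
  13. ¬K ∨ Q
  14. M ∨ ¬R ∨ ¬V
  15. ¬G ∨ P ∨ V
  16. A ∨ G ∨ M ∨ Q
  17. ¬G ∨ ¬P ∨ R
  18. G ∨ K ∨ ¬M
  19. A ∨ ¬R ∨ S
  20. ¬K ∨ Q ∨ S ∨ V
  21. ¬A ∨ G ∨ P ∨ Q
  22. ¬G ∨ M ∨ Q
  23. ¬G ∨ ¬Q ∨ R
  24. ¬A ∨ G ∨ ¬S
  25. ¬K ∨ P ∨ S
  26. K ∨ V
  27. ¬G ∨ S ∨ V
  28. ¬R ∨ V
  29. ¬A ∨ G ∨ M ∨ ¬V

The formula is unsatisfiable.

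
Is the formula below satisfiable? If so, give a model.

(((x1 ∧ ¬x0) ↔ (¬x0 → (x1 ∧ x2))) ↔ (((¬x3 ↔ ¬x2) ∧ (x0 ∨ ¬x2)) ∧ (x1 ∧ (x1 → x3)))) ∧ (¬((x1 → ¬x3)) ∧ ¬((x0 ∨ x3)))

Case x3 = True: the conjunct ¬((x0 ∨ x3)) becomes ¬((x0 ∨ True)) = False.
Case x3 = False: the conjunct ¬((x1 → ¬x3)) becomes ¬((x1 → True)) = False.
Both cases fail — unsatisfiable.

The formula is unsatisfiable.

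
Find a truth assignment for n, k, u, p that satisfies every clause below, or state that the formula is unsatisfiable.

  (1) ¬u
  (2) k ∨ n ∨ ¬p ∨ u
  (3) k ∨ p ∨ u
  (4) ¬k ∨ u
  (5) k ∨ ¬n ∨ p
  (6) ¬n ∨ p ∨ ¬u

Unit clause (¬u) forces u = False.
In (¬k ∨ u) only ¬k is left, so k = False.
In (k ∨ p ∨ u) only p is left, so p = True.
In (k ∨ n ∨ ¬p ∨ u) only n is left, so n = True.
Check each clause:
  (¬u): ¬u holds.
  (k ∨ n ∨ ¬p ∨ u): n holds.
  (k ∨ p ∨ u): p holds.
  (¬k ∨ u): ¬k holds.
  (k ∨ ¬n ∨ p): p holds.
  (¬n ∨ p ∨ ¬u): p holds.
All clauses satisfied.

n = True, k = False, u = False, p = True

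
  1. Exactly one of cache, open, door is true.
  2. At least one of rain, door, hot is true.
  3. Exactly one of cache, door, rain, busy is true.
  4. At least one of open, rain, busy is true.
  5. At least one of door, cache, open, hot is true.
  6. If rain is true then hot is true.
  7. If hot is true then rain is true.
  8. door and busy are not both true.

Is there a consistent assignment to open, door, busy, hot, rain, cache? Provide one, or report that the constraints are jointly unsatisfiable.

open = True, door = False, busy = False, hot = True, rain = True, cache = False

  (1) {cache, open, door}: 1 true — exactly one ✓
  (2) {rain, door, hot}: 2 true — at least one ✓
  (3) {cache, door, rain, busy}: 1 true — exactly one ✓
  (4) {open, rain, busy}: 2 true — at least one ✓
  (5) {door, cache, open, hot}: 2 true — at least one ✓
  (6) rain=T ⇒ hot: T ✓
  (7) hot=T ⇒ rain: T ✓
  (8) door=F, busy=F — not both ✓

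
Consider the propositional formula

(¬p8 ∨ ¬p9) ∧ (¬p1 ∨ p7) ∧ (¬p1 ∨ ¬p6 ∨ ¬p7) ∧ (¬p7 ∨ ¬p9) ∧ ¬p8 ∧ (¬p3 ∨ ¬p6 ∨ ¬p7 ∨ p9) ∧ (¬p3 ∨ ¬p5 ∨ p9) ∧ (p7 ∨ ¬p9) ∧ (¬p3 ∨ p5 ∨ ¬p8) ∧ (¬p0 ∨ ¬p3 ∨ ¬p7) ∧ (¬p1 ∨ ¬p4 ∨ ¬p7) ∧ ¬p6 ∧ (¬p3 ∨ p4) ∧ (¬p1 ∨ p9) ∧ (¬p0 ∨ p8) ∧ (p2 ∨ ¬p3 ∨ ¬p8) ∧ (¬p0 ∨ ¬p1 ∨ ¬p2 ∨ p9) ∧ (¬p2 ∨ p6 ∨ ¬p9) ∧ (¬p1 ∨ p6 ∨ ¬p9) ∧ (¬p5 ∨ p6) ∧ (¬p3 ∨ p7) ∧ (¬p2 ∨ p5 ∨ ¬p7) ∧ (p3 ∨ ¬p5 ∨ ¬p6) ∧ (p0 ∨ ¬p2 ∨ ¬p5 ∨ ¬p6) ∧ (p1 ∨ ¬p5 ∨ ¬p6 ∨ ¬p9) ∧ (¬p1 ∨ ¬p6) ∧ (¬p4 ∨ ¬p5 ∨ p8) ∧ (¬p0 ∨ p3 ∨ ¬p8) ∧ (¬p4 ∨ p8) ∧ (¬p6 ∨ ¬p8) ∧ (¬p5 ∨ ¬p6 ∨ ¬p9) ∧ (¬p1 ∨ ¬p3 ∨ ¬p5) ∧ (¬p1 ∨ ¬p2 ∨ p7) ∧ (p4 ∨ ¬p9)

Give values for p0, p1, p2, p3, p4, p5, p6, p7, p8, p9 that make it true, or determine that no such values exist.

Unit clause (¬p8) forces p8 = False.
Unit clause (¬p6) forces p6 = False.
In (¬p0 ∨ p8) only ¬p0 is left, so p0 = False.
In (¬p5 ∨ p6) only ¬p5 is left, so p5 = False.
In (¬p4 ∨ p8) only ¬p4 is left, so p4 = False.
In (p4 ∨ ¬p9) only ¬p9 is left, so p9 = False.
In (¬p3 ∨ p4) only ¬p3 is left, so p3 = False.
In (¬p1 ∨ p9) only ¬p1 is left, so p1 = False.
Set p2 = True.
  then (¬p2 ∨ p5 ∨ ¬p7) forces p7 = False.
All clauses satisfied.

p0 = False, p1 = False, p2 = True, p3 = False, p4 = False, p5 = False, p6 = False, p7 = False, p8 = False, p9 = False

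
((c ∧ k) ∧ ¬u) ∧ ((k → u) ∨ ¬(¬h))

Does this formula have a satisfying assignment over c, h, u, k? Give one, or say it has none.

c = True; h = True; u = False; k = True

  (c ∧ k) ∧ ¬u = True
    c ∧ k = True
    ¬u = True
  (k → u) ∨ ¬(¬h) = True
    k → u = False
    ¬(¬h) = True
      ¬h = False
Both conjuncts True, so the formula holds.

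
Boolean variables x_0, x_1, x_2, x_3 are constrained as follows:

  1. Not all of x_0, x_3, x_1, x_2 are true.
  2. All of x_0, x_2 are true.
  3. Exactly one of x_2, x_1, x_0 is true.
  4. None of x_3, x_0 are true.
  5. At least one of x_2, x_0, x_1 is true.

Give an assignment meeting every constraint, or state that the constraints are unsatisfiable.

Case x_0 = True:
  Constraint (4) is violated (x_0=T) — contradiction.
Case x_0 = False:
  Constraint (2) is violated (x_0=F) — contradiction.
Both cases fail — unsatisfiable.

UNSATISFIABLE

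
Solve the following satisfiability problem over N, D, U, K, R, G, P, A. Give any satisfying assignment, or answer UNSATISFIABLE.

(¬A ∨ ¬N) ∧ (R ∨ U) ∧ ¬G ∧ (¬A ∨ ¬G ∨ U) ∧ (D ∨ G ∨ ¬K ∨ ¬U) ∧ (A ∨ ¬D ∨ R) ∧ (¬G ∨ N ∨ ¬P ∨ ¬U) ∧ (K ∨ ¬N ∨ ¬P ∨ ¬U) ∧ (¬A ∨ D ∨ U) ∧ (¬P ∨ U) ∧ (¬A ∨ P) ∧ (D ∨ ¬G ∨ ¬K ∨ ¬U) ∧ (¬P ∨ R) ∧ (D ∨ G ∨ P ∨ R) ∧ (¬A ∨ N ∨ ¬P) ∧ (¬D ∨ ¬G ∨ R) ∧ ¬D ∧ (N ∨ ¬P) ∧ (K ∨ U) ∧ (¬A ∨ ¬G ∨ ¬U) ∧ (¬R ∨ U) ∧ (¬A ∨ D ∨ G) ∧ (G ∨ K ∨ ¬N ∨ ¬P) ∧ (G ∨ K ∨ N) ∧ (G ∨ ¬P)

N=T, D=F, U=T, K=F, R=T, G=F, P=F, A=F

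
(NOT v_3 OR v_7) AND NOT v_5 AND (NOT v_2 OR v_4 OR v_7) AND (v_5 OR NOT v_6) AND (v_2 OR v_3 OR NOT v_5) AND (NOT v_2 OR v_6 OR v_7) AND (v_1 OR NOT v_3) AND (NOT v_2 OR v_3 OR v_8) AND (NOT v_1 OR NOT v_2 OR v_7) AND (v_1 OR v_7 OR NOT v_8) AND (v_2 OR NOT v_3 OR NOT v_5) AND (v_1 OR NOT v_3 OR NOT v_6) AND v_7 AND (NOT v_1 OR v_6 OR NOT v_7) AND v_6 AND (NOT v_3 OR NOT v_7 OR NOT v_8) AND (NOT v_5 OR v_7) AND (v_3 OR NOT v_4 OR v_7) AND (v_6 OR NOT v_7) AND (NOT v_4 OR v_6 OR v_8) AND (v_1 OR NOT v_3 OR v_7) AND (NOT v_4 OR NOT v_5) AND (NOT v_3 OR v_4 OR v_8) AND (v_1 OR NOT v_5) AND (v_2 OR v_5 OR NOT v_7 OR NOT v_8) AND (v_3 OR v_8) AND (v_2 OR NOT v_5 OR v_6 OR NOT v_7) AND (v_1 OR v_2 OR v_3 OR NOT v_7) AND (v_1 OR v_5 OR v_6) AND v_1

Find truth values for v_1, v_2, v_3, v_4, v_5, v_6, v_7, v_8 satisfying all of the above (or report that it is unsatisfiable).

Case v_5 = True:
  Clause (NOT v_5) is falsified — contradiction.
Case v_5 = False:
  (v_5 OR NOT v_6) forces v_6 = False.
  Clause (v_6) is falsified — contradiction.
Both cases fail, so the formula is unsatisfiable.

No satisfying assignment exists.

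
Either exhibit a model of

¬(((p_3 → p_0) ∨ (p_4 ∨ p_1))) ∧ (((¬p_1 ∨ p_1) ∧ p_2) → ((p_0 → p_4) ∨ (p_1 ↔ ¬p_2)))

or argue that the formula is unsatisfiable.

p_0 = False; p_1 = False; p_2 = False; p_3 = True; p_4 = False

  ¬(((p_3 → p_0) ∨ (p_4 ∨ p_1))) = True
    (p_3 → p_0) ∨ (p_4 ∨ p_1) = False
      p_3 → p_0 = False
      p_4 ∨ p_1 = False
  ((¬p_1 ∨ p_1) ∧ p_2) → ((p_0 → p_4) ∨ (p_1 ↔ ¬p_2)) = True
    (¬p_1 ∨ p_1) ∧ p_2 = False
      ¬p_1 ∨ p_1 = True
        ¬p_1 = True
    (p_0 → p_4) ∨ (p_1 ↔ ¬p_2) = True
      p_0 → p_4 = True
      p_1 ↔ ¬p_2 = False
        ¬p_2 = True
Both conjuncts True, so the formula holds.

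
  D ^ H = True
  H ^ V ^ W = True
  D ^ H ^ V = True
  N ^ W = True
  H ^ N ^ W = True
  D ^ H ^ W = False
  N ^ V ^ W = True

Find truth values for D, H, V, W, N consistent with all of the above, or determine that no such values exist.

D=T; H=F; V=F; W=T; N=F

D ^ H = T ^ F = True ✓
H ^ V ^ W = F ^ F ^ T = True ✓
D ^ H ^ V = T ^ F ^ F = True ✓
N ^ W = F ^ T = True ✓
H ^ N ^ W = F ^ F ^ T = True ✓
D ^ H ^ W = T ^ F ^ T = False ✓
N ^ V ^ W = F ^ F ^ T = True ✓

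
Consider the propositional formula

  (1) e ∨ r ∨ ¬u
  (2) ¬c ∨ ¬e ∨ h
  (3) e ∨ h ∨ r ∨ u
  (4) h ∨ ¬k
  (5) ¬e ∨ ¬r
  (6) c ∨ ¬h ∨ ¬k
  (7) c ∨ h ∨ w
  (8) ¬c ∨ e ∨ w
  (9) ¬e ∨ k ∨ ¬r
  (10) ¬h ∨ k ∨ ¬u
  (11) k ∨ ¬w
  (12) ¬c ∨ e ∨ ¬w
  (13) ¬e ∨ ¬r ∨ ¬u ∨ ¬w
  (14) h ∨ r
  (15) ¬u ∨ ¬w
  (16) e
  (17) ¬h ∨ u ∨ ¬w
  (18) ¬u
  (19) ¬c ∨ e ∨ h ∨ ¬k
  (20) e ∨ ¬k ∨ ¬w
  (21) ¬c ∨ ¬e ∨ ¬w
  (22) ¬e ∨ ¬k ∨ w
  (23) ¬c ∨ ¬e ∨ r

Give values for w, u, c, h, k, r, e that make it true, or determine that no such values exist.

Unit clause (e) forces e = True.
Unit clause (¬u) forces u = False.
In (¬e ∨ ¬r) only ¬r is left, so r = False.
In (h ∨ r) only h is left, so h = True.
In (¬h ∨ u ∨ ¬w) only ¬w is left, so w = False.
In (¬e ∨ ¬k ∨ w) only ¬k is left, so k = False.
In (¬c ∨ ¬e ∨ r) only ¬c is left, so c = False.
All clauses satisfied.

w = False; u = False; c = False; h = True; k = False; r = False; e = True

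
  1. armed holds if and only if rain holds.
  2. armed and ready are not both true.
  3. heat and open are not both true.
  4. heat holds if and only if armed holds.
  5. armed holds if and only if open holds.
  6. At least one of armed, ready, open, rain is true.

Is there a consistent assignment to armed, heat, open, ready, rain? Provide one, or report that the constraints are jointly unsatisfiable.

armed=F, heat=F, open=F, ready=T, rain=F

  (1) armed=F, rain=F — same ✓
  (2) armed=F, ready=T — not both ✓
  (3) heat=F, open=F — not both ✓
  (4) heat=F, armed=F — same ✓
  (5) armed=F, open=F — same ✓
  (6) {armed, ready, open, rain}: 1 true — at least one ✓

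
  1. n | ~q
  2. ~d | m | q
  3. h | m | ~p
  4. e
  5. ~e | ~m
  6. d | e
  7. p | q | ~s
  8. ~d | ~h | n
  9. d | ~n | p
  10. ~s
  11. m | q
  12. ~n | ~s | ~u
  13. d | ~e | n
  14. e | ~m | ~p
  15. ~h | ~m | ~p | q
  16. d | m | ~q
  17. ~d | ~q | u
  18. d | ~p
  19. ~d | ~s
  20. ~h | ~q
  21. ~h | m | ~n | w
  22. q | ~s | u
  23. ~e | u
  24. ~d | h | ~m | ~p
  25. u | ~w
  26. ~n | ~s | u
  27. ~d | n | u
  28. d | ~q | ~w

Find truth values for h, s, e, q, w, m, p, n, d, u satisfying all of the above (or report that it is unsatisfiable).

h = False, s = False, e = True, q = True, w = True, m = False, p = False, n = True, d = True, u = True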